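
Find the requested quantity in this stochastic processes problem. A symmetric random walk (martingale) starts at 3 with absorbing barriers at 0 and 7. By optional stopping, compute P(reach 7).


By optional stopping theorem: E(M at tau) = M(0) = 3
P(hit 7)*7 + P(hit 0)*0 = 3
P(hit 7) = (3 - 0)/(7 - 0) = 3/7 = 0.4286

0.4286


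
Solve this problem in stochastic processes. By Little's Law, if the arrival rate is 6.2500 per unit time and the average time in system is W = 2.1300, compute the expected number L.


Little's Law: L = lambda * W
= 6.2500 * 2.1300
= 13.3125

13.3125


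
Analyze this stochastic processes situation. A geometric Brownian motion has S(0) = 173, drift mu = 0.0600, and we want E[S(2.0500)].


E[S(t)] = S(0) * exp(mu * t)
= 173 * exp(0.0600 * 2.0500)
= 173 * 1.1309
= 195.6430

195.6430


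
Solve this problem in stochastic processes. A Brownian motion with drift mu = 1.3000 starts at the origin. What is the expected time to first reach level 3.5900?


Expected first passage time = a/mu
= 3.5900/1.3000
= 2.7615

2.7615


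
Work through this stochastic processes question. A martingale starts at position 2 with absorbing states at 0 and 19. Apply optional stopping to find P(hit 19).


By optional stopping theorem: E(M at tau) = M(0) = 2
P(hit 19)*19 + P(hit 0)*0 = 2
P(hit 19) = (2 - 0)/(19 - 0) = 2/19 = 0.1053

0.1053


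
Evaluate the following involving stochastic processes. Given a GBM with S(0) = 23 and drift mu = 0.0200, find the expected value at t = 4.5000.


E[S(t)] = S(0) * exp(mu * t)
= 23 * exp(0.0200 * 4.5000)
= 23 * 1.0942
= 25.1660

25.1660


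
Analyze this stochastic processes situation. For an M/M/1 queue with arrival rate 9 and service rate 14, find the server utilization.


rho = lambda/mu
= 9/14
= 0.6429

0.6429


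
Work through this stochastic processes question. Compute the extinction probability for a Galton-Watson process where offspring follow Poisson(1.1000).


Since mu = 1.1000 > 1, extinction prob q < 1.
Solve s = exp(mu*(s-1)) iteratively.
q = 0.8239

0.8239


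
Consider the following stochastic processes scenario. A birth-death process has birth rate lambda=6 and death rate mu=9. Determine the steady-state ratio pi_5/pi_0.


For birth-death process, pi_n/pi_0 = (lambda/mu)^n
= (6/9)^5
= 0.1317

0.1317


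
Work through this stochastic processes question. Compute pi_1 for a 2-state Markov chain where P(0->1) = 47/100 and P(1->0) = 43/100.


Stationary distribution: pi_0 = p10/(p01+p10), pi_1 = p01/(p01+p10)
p01 = 0.4700, p10 = 0.4300
pi_1 = 0.5222

0.5222


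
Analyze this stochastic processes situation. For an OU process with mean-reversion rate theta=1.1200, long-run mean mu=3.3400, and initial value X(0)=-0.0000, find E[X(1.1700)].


E[X(t)] = mu + (X(0) - mu)*exp(-theta*t)
= 3.3400 + (-0.0000 - 3.3400)*exp(-1.1200*1.1700)
= 3.3400 + -3.3400 * 0.2697
= 2.4392

2.4392


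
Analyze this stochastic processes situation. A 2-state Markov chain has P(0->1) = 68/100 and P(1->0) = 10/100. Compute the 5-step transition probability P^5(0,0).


Computing P^5 by matrix multiplication.
P = [[0.3200, 0.6800], [0.1000, 0.9000]]
After raising P to the power 5:
P^5(0,0) = 0.1287

0.1287


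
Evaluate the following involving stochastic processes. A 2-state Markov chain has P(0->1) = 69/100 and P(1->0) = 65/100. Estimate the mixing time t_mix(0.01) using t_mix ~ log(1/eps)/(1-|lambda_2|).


lambda_2 = |1 - p01 - p10| = |1 - 0.6900 - 0.6500| = 0.3400
t_mix ~ log(1/eps)/(1 - |lambda_2|)
= log(100)/(1 - 0.3400) = 4.6052/0.6600
= 6.9775

6.9775


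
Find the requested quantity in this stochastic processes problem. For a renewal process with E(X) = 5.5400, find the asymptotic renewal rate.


Long-run renewal rate = 1/E(X)
= 1/5.5400
= 0.1805

0.1805


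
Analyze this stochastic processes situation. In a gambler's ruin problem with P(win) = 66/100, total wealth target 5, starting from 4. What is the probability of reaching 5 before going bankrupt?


Gambler's ruin formula:
r = q/p = 0.3400/0.6600 = 0.5152
P(win) = (1 - r^i)/(1 - r^N)
= (1 - 0.5152^4)/(1 - 0.5152^5)
= 0.9646

0.9646


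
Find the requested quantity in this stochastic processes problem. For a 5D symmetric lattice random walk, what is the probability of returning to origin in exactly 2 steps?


P(return in 2 steps) = P(reverse first step) = 1/(2d)
= 1/10
= 0.1000

0.1000


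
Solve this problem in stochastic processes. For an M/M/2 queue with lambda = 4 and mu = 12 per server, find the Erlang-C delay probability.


a = lambda/mu = 0.3333
rho = a/c = 0.1667
Erlang-C formula applied:
C(c,a) = 0.0476

0.0476


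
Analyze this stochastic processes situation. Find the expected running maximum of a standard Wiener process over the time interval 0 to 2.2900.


E(max B(s)) = sqrt(2t/pi)
= sqrt(2*2.2900/pi)
= sqrt(1.4579)
= 1.2074

1.2074


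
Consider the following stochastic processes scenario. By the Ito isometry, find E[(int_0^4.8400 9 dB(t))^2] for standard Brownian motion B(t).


By Ito isometry: E[(int f dB)^2] = int f^2 dt
= 9^2 * 4.8400
= 81 * 4.8400 = 392.0400

392.0400


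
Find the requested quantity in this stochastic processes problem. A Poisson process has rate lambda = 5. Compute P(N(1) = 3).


P(N(t)=k) = (lambda*t)^k * exp(-lambda*t) / k!
lambda*t = 5
= 5^3 * exp(-5) / 3!
= 125 * 0.0067 / 6
= 0.1404

0.1404


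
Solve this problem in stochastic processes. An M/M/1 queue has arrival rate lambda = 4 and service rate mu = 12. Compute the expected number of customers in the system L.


rho = 4/12 = 0.3333
L = rho/(1-rho)
= 0.3333/0.6667
= 0.5000

0.5000


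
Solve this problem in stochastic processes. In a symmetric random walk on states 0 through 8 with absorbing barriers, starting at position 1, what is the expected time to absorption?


For symmetric RW on 0,...,N with absorbing barriers, E(i) = i*(N-i)
E(1) = 1 * 7 = 7

7


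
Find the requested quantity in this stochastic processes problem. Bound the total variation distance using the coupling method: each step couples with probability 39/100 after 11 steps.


TV distance bound <= (1-delta)^n
= (1 - 0.3900)^11
= 0.6100^11
= 0.0044

0.0044


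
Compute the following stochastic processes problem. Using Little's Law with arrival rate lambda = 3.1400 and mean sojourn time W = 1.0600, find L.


Little's Law: L = lambda * W
= 3.1400 * 1.0600
= 3.3284

3.3284


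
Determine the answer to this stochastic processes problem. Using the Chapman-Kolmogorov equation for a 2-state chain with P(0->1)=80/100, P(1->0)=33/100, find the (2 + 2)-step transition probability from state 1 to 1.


P^4 = P^2 * P^2
Computing via matrix multiplication of the transition matrix.
Entry (1,1) of P^4 = 0.7080

0.7080


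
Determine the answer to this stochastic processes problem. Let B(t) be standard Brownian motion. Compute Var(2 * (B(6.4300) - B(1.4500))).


Var(alpha*(B(t)-B(s))) = alpha^2 * (t-s)
= 2^2 * (6.4300 - 1.4500)
= 4 * 4.9800
= 19.9200

19.9200


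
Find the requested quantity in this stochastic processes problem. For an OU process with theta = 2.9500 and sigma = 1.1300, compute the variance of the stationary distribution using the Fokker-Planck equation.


Stationary variance = sigma^2 / (2*theta)
= 1.1300^2 / (2*2.9500)
= 1.2769 / 5.9000
= 0.2164

0.2164


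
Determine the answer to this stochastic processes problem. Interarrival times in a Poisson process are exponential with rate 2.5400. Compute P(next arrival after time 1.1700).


P(X > t) = exp(-lambda * t)
= exp(-2.5400 * 1.1700)
= exp(-2.9718) = 0.0512

0.0512


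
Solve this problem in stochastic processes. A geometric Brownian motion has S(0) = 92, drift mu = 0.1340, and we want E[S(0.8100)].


E[S(t)] = S(0) * exp(mu * t)
= 92 * exp(0.1340 * 0.8100)
= 92 * 1.1146
= 102.5478

102.5478


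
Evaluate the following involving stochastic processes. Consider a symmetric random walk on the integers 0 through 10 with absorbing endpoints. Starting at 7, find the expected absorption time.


For symmetric RW on 0,...,N with absorbing barriers, E(i) = i*(N-i)
E(7) = 7 * 3 = 21

21


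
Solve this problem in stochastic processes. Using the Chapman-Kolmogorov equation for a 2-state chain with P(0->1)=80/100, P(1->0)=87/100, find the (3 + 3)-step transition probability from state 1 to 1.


P^6 = P^3 * P^3
Computing via matrix multiplication of the transition matrix.
Entry (1,1) of P^6 = 0.5262

0.5262


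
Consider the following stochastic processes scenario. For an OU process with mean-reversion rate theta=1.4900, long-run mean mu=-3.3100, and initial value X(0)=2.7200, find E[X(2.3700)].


E[X(t)] = mu + (X(0) - mu)*exp(-theta*t)
= -3.3100 + (2.7200 - -3.3100)*exp(-1.4900*2.3700)
= -3.3100 + 6.0300 * 0.0293
= -3.1335

-3.1335


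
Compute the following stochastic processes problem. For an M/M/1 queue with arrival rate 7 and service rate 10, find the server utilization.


rho = lambda/mu
= 7/10
= 0.7000

0.7000


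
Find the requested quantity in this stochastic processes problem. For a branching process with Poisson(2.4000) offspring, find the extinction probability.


Since mu = 2.4000 > 1, extinction prob q < 1.
Solve s = exp(mu*(s-1)) iteratively.
q = 0.1214

0.1214


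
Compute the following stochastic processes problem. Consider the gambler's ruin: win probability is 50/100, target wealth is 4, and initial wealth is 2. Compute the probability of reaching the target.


p = 1/2: P(win) = i/N = 2/4
= 0.5000

0.5000


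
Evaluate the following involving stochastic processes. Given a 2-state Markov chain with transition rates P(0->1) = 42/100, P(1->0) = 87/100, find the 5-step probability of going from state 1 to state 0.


Computing P^5 by matrix multiplication.
P = [[0.5800, 0.4200], [0.8700, 0.1300]]
After raising P to the power 5:
P^5(1,0) = 0.6758

0.6758


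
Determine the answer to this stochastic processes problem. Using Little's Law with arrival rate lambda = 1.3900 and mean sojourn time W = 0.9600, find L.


Little's Law: L = lambda * W
= 1.3900 * 0.9600
= 1.3344

1.3344


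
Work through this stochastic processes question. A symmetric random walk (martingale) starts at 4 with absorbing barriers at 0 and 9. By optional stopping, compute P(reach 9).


By optional stopping theorem: E(M at tau) = M(0) = 4
P(hit 9)*9 + P(hit 0)*0 = 4
P(hit 9) = (4 - 0)/(9 - 0) = 4/9 = 0.4444

0.4444


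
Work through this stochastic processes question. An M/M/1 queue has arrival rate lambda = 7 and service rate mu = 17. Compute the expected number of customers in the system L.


rho = 7/17 = 0.4118
L = rho/(1-rho)
= 0.4118/0.5882
= 0.7000

0.7000


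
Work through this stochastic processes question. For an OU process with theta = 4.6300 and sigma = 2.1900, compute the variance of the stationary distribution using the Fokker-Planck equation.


Stationary variance = sigma^2 / (2*theta)
= 2.1900^2 / (2*4.6300)
= 4.7961 / 9.2600
= 0.5179

0.5179


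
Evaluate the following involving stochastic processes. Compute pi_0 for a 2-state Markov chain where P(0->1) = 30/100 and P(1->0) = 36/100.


Stationary distribution: pi_0 = p10/(p01+p10), pi_1 = p01/(p01+p10)
p01 = 0.3000, p10 = 0.3600
pi_0 = 0.5455

0.5455


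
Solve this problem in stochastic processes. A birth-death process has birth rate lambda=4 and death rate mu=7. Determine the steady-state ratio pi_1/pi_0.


For birth-death process, pi_n/pi_0 = (lambda/mu)^n
= (4/7)^1
= 0.5714

0.5714


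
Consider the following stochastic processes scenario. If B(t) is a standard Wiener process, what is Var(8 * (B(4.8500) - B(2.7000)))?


Var(alpha*(B(t)-B(s))) = alpha^2 * (t-s)
= 8^2 * (4.8500 - 2.7000)
= 64 * 2.1500
= 137.6000

137.6000


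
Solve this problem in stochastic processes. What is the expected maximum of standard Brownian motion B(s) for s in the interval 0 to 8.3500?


E(max B(s)) = sqrt(2t/pi)
= sqrt(2*8.3500/pi)
= sqrt(5.3158)
= 2.3056

2.3056


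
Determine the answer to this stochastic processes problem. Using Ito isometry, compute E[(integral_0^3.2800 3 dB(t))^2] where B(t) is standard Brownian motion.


By Ito isometry: E[(int f dB)^2] = int f^2 dt
= 3^2 * 3.2800
= 9 * 3.2800 = 29.5200

29.5200


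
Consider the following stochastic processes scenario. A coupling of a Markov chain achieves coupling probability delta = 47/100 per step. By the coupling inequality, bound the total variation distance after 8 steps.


TV distance bound <= (1-delta)^n
= (1 - 0.4700)^8
= 0.5300^8
= 0.0062

0.0062


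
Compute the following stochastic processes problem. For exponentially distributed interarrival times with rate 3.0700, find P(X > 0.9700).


P(X > t) = exp(-lambda * t)
= exp(-3.0700 * 0.9700)
= exp(-2.9779) = 0.0509

0.0509


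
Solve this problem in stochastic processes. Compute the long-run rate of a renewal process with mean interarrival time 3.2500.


Long-run renewal rate = 1/E(X)
= 1/3.2500
= 0.3077

0.3077


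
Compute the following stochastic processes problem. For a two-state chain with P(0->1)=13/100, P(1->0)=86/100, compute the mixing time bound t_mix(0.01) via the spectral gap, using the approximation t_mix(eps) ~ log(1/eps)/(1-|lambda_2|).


lambda_2 = |1 - p01 - p10| = |1 - 0.1300 - 0.8600| = 0.0100
t_mix ~ log(1/eps)/(1 - |lambda_2|)
= log(100)/(1 - 0.0100) = 4.6052/0.9900
= 4.6517

4.6517


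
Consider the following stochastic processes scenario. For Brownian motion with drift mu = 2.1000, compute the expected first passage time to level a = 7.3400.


Expected first passage time = a/mu
= 7.3400/2.1000
= 3.4952

3.4952


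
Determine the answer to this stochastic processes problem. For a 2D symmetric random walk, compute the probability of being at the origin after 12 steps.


P = C(12,6)^2 / 4^12
= 924^2 / 16777216
= 853776 / 16777216
= 0.0509

0.0509


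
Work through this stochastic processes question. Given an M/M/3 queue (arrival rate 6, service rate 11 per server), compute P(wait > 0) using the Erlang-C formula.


a = lambda/mu = 0.5455
rho = a/c = 0.1818
Erlang-C formula applied:
C(c,a) = 0.0191

0.0191


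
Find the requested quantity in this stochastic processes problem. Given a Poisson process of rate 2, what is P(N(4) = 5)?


P(N(t)=k) = (lambda*t)^k * exp(-lambda*t) / k!
lambda*t = 8
= 8^5 * exp(-8) / 5!
= 32768 * 3.3546e-04 / 120
= 0.0916

0.0916


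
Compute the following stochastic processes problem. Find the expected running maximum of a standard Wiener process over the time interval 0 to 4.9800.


E(max B(s)) = sqrt(2t/pi)
= sqrt(2*4.9800/pi)
= sqrt(3.1704)
= 1.7806

1.7806


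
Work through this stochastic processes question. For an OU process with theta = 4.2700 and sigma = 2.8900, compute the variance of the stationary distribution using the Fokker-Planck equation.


Stationary variance = sigma^2 / (2*theta)
= 2.8900^2 / (2*4.2700)
= 8.3521 / 8.5400
= 0.9780

0.9780


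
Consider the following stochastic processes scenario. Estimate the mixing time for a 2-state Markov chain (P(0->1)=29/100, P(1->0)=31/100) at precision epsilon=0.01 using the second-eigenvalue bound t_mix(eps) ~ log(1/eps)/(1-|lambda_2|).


lambda_2 = |1 - p01 - p10| = |1 - 0.2900 - 0.3100| = 0.4000
t_mix ~ log(1/eps)/(1 - |lambda_2|)
= log(100)/(1 - 0.4000) = 4.6052/0.6000
= 7.6753

7.6753


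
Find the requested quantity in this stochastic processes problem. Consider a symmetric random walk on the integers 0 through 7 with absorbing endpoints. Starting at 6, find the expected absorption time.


For symmetric RW on 0,...,N with absorbing barriers, E(i) = i*(N-i)
E(6) = 6 * 1 = 6

6


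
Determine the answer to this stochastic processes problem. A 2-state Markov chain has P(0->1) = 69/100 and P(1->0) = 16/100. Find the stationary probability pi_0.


Stationary distribution: pi_0 = p10/(p01+p10), pi_1 = p01/(p01+p10)
p01 = 0.6900, p10 = 0.1600
pi_0 = 0.1882

0.1882


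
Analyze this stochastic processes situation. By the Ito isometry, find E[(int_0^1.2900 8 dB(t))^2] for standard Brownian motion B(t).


By Ito isometry: E[(int f dB)^2] = int f^2 dt
= 8^2 * 1.2900
= 64 * 1.2900 = 82.5600

82.5600


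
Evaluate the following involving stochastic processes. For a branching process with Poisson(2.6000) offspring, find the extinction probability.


Since mu = 2.6000 > 1, extinction prob q < 1.
Solve s = exp(mu*(s-1)) iteratively.
q = 0.0951

0.0951


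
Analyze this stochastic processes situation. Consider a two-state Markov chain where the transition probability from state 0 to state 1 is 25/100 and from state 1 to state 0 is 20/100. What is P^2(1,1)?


Computing P^2 by matrix multiplication.
P = [[0.7500, 0.2500], [0.2000, 0.8000]]
After raising P to the power 2:
P^2(1,1) = 0.6900

0.6900


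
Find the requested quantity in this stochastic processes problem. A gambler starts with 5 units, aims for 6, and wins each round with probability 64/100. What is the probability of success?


Gambler's ruin formula:
r = q/p = 0.3600/0.6400 = 0.5625
P(win) = (1 - r^i)/(1 - r^N)
= (1 - 0.5625^5)/(1 - 0.5625^6)
= 0.9746

0.9746


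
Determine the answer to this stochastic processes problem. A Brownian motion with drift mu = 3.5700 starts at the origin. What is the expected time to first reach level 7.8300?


Expected first passage time = a/mu
= 7.8300/3.5700
= 2.1933

2.1933


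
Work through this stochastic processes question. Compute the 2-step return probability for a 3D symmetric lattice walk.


P(return in 2 steps) = P(reverse first step) = 1/(2d)
= 1/6
= 0.1667

0.1667


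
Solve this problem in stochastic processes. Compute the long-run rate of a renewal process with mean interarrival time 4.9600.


Long-run renewal rate = 1/E(X)
= 1/4.9600
= 0.2016

0.2016


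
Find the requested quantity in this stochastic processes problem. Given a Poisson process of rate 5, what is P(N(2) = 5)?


P(N(t)=k) = (lambda*t)^k * exp(-lambda*t) / k!
lambda*t = 10
= 10^5 * exp(-10) / 5!
= 100000 * 4.5400e-05 / 120
= 0.0378

0.0378


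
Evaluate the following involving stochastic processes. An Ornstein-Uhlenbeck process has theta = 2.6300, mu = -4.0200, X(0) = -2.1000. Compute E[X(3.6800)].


E[X(t)] = mu + (X(0) - mu)*exp(-theta*t)
= -4.0200 + (-2.1000 - -4.0200)*exp(-2.6300*3.6800)
= -4.0200 + 1.9200 * 6.2622e-05
= -4.0199

-4.0199


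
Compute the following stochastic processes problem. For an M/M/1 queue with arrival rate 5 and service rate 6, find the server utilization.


rho = lambda/mu
= 5/6
= 0.8333

0.8333


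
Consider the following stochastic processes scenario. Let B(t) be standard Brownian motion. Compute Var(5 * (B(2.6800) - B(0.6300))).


Var(alpha*(B(t)-B(s))) = alpha^2 * (t-s)
= 5^2 * (2.6800 - 0.6300)
= 25 * 2.0500
= 51.2500

51.2500


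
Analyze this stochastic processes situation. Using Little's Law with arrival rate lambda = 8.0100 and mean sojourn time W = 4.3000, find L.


Little's Law: L = lambda * W
= 8.0100 * 4.3000
= 34.4430

34.4430


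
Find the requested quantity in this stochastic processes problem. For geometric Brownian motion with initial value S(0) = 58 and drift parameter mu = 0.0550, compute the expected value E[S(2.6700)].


E[S(t)] = S(0) * exp(mu * t)
= 58 * exp(0.0550 * 2.6700)
= 58 * 1.1582
= 67.1745

67.1745


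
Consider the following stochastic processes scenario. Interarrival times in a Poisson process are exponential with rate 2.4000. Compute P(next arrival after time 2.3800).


P(X > t) = exp(-lambda * t)
= exp(-2.4000 * 2.3800)
= exp(-5.7120) = 0.0033

0.0033


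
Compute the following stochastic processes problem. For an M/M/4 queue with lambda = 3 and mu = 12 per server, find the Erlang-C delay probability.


a = lambda/mu = 0.2500
rho = a/c = 0.0625
Erlang-C formula applied:
C(c,a) = 1.3521e-04

1.3521e-04


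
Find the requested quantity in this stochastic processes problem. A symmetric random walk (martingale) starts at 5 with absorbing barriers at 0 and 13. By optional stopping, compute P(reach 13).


By optional stopping theorem: E(M at tau) = M(0) = 5
P(hit 13)*13 + P(hit 0)*0 = 5
P(hit 13) = (5 - 0)/(13 - 0) = 5/13 = 0.3846

0.3846


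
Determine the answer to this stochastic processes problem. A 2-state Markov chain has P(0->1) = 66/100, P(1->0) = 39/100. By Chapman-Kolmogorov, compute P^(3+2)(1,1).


P^5 = P^3 * P^2
Computing via matrix multiplication of the transition matrix.
Entry (1,1) of P^5 = 0.6286

0.6286


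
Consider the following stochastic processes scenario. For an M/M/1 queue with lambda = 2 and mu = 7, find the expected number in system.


rho = 2/7 = 0.2857
L = rho/(1-rho)
= 0.2857/0.7143
= 0.4000

0.4000


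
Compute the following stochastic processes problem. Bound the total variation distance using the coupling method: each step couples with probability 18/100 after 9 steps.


TV distance bound <= (1-delta)^n
= (1 - 0.1800)^9
= 0.8200^9
= 0.1676

0.1676


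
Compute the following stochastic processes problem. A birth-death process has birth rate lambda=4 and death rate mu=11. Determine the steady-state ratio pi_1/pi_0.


For birth-death process, pi_n/pi_0 = (lambda/mu)^n
= (4/11)^1
= 0.3636

0.3636


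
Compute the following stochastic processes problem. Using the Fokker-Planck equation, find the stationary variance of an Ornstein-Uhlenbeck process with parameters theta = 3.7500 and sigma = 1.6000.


Stationary variance = sigma^2 / (2*theta)
= 1.6000^2 / (2*3.7500)
= 2.5600 / 7.5000
= 0.3413

0.3413


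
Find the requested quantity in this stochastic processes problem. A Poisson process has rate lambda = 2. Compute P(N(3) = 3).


P(N(t)=k) = (lambda*t)^k * exp(-lambda*t) / k!
lambda*t = 6
= 6^3 * exp(-6) / 3!
= 216 * 0.0025 / 6
= 0.0892

0.0892


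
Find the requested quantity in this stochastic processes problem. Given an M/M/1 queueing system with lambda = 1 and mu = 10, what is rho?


rho = lambda/mu
= 1/10
= 0.1000

0.1000


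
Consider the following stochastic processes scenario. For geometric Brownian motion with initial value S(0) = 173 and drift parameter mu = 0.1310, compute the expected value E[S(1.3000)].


E[S(t)] = S(0) * exp(mu * t)
= 173 * exp(0.1310 * 1.3000)
= 173 * 1.1857
= 205.1193

205.1193


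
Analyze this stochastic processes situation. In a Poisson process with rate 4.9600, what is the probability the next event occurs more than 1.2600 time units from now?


P(X > t) = exp(-lambda * t)
= exp(-4.9600 * 1.2600)
= exp(-6.2496) = 0.0019

0.0019


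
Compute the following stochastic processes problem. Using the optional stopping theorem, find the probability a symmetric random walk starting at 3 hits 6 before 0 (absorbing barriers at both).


By optional stopping theorem: E(M at tau) = M(0) = 3
P(hit 6)*6 + P(hit 0)*0 = 3
P(hit 6) = (3 - 0)/(6 - 0) = 1/2 = 0.5000

0.5000


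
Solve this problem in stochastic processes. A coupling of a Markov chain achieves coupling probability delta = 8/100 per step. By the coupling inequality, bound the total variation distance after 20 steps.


TV distance bound <= (1-delta)^n
= (1 - 0.0800)^20
= 0.9200^20
= 0.1887

0.1887


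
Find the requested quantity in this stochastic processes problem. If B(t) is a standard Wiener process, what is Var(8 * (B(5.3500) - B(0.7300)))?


Var(alpha*(B(t)-B(s))) = alpha^2 * (t-s)
= 8^2 * (5.3500 - 0.7300)
= 64 * 4.6200
= 295.6800

295.6800


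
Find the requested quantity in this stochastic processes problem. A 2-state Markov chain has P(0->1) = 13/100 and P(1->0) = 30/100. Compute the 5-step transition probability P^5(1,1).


Computing P^5 by matrix multiplication.
P = [[0.8700, 0.1300], [0.3000, 0.7000]]
After raising P to the power 5:
P^5(1,1) = 0.3443

0.3443


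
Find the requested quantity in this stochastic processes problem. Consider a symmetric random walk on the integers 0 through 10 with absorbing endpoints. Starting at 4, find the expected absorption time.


For symmetric RW on 0,...,N with absorbing barriers, E(i) = i*(N-i)
E(4) = 4 * 6 = 24

24


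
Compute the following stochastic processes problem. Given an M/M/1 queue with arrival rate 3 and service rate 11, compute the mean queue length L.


rho = 3/11 = 0.2727
L = rho/(1-rho)
= 0.2727/0.7273
= 0.3750

0.3750


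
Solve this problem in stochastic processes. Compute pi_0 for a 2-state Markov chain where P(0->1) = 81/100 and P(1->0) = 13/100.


Stationary distribution: pi_0 = p10/(p01+p10), pi_1 = p01/(p01+p10)
p01 = 0.8100, p10 = 0.1300
pi_0 = 0.1383

0.1383


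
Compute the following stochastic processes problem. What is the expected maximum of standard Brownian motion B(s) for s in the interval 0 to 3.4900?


E(max B(s)) = sqrt(2t/pi)
= sqrt(2*3.4900/pi)
= sqrt(2.2218)
= 1.4906

1.4906


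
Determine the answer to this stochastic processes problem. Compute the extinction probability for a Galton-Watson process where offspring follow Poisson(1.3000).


Since mu = 1.3000 > 1, extinction prob q < 1.
Solve s = exp(mu*(s-1)) iteratively.
q = 0.5770

0.5770


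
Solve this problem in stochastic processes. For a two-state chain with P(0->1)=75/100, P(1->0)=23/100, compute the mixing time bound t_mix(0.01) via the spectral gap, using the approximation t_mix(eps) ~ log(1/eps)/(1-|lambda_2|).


lambda_2 = |1 - p01 - p10| = |1 - 0.7500 - 0.2300| = 0.0200
t_mix ~ log(1/eps)/(1 - |lambda_2|)
= log(100)/(1 - 0.0200) = 4.6052/0.9800
= 4.6992

4.6992


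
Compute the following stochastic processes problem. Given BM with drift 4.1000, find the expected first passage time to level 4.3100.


Expected first passage time = a/mu
= 4.3100/4.1000
= 1.0512

1.0512


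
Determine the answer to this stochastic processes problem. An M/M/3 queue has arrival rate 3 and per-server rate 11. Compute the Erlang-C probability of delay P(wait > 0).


a = lambda/mu = 0.2727
rho = a/c = 0.0909
Erlang-C formula applied:
C(c,a) = 0.0028

0.0028


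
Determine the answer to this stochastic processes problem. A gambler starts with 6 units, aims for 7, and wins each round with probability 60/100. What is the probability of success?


Gambler's ruin formula:
r = q/p = 0.4000/0.6000 = 0.6667
P(win) = (1 - r^i)/(1 - r^N)
= (1 - 0.6667^6)/(1 - 0.6667^7)
= 0.9689

0.9689


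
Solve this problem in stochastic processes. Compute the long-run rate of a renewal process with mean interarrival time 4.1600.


Long-run renewal rate = 1/E(X)
= 1/4.1600
= 0.2404

0.2404


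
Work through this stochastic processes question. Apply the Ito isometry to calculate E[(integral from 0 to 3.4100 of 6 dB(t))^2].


By Ito isometry: E[(int f dB)^2] = int f^2 dt
= 6^2 * 3.4100
= 36 * 3.4100 = 122.7600

122.7600


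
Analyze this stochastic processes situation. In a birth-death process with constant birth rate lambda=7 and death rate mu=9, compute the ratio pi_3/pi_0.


For birth-death process, pi_n/pi_0 = (lambda/mu)^n
= (7/9)^3
= 0.4705

0.4705


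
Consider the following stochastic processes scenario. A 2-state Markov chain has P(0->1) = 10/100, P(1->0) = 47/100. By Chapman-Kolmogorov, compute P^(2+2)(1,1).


P^4 = P^2 * P^2
Computing via matrix multiplication of the transition matrix.
Entry (1,1) of P^4 = 0.2036

0.2036


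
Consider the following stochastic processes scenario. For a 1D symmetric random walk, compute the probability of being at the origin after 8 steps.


P(S(8) = 0) = C(8,4) / 4^4
= 70 / 256
= 0.2734

0.2734


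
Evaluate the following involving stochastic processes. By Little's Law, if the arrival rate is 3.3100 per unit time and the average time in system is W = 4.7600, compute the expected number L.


Little's Law: L = lambda * W
= 3.3100 * 4.7600
= 15.7556

15.7556


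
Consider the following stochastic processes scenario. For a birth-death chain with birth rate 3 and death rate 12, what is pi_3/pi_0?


For birth-death process, pi_n/pi_0 = (lambda/mu)^n
= (3/12)^3
= 0.0156

0.0156


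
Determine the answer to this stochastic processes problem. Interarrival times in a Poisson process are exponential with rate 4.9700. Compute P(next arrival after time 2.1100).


P(X > t) = exp(-lambda * t)
= exp(-4.9700 * 2.1100)
= exp(-10.4867) = 2.7905e-05

2.7905e-05


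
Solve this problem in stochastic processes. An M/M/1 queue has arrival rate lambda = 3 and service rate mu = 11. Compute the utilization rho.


rho = lambda/mu
= 3/11
= 0.2727

0.2727


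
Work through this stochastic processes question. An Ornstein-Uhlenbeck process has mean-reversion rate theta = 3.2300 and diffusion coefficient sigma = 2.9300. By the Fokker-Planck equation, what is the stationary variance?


Stationary variance = sigma^2 / (2*theta)
= 2.9300^2 / (2*3.2300)
= 8.5849 / 6.4600
= 1.3289

1.3289


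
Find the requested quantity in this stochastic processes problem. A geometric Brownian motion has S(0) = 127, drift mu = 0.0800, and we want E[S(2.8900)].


E[S(t)] = S(0) * exp(mu * t)
= 127 * exp(0.0800 * 2.8900)
= 127 * 1.2601
= 160.0341

160.0341


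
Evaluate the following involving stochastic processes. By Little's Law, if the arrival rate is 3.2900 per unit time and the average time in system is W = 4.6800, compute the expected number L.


Little's Law: L = lambda * W
= 3.2900 * 4.6800
= 15.3972

15.3972


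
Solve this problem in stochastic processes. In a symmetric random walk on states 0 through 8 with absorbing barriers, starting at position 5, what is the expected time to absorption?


For symmetric RW on 0,...,N with absorbing barriers, E(i) = i*(N-i)
E(5) = 5 * 3 = 15

15


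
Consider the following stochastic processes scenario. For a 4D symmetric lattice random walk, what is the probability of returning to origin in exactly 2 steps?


P(return in 2 steps) = P(reverse first step) = 1/(2d)
= 1/8
= 0.1250

0.1250


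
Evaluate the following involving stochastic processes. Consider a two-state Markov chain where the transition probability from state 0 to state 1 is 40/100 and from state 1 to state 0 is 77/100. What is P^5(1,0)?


Computing P^5 by matrix multiplication.
P = [[0.6000, 0.4000], [0.7700, 0.2300]]
After raising P to the power 5:
P^5(1,0) = 0.6582

0.6582


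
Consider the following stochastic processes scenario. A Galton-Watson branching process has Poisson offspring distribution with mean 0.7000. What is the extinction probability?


Since mu = 0.7000 <= 1, extinction probability = 1.

1.0000


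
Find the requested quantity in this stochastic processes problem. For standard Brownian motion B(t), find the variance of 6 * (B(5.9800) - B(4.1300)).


Var(alpha*(B(t)-B(s))) = alpha^2 * (t-s)
= 6^2 * (5.9800 - 4.1300)
= 36 * 1.8500
= 66.6000

66.6000


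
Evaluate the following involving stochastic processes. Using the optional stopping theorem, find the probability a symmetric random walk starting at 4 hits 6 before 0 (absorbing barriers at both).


By optional stopping theorem: E(M at tau) = M(0) = 4
P(hit 6)*6 + P(hit 0)*0 = 4
P(hit 6) = (4 - 0)/(6 - 0) = 2/3 = 0.6667

0.6667


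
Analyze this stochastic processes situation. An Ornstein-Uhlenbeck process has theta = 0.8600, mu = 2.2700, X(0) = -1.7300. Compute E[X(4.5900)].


E[X(t)] = mu + (X(0) - mu)*exp(-theta*t)
= 2.2700 + (-1.7300 - 2.2700)*exp(-0.8600*4.5900)
= 2.2700 + -4.0000 * 0.0193
= 2.1928

2.1928


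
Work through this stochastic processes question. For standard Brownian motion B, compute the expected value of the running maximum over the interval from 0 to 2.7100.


E(max B(s)) = sqrt(2t/pi)
= sqrt(2*2.7100/pi)
= sqrt(1.7252)
= 1.3135

1.3135


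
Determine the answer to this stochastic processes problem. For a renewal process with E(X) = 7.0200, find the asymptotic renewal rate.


Long-run renewal rate = 1/E(X)
= 1/7.0200
= 0.1425

0.1425


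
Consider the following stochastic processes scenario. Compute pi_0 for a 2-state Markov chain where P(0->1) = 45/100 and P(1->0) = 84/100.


Stationary distribution: pi_0 = p10/(p01+p10), pi_1 = p01/(p01+p10)
p01 = 0.4500, p10 = 0.8400
pi_0 = 0.6512

0.6512


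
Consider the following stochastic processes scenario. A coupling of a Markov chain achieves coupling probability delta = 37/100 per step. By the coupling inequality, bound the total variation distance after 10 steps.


TV distance bound <= (1-delta)^n
= (1 - 0.3700)^10
= 0.6300^10
= 0.0098

0.0098


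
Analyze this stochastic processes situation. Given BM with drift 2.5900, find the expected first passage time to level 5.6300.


Expected first passage time = a/mu
= 5.6300/2.5900
= 2.1737

2.1737


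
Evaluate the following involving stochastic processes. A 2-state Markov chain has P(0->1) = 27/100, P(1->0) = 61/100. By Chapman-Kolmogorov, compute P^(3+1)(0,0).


P^4 = P^3 * P^1
Computing via matrix multiplication of the transition matrix.
Entry (0,0) of P^4 = 0.6932

0.6932


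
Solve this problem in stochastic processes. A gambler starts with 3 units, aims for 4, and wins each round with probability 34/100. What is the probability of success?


Gambler's ruin formula:
r = q/p = 0.6600/0.3400 = 1.9412
P(win) = (1 - r^i)/(1 - r^N)
= (1 - 1.9412^3)/(1 - 1.9412^4)
= 0.4784

0.4784


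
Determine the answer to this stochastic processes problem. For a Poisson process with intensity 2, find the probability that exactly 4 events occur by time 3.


P(N(t)=k) = (lambda*t)^k * exp(-lambda*t) / k!
lambda*t = 6
= 6^4 * exp(-6) / 4!
= 1296 * 0.0025 / 24
= 0.1339

0.1339


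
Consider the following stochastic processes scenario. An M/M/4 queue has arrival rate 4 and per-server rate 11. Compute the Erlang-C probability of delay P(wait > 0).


a = lambda/mu = 0.3636
rho = a/c = 0.0909
Erlang-C formula applied:
C(c,a) = 5.5708e-04

5.5708e-04


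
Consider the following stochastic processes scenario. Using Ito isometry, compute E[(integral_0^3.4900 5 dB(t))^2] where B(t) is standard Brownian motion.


By Ito isometry: E[(int f dB)^2] = int f^2 dt
= 5^2 * 3.4900
= 25 * 3.4900 = 87.2500

87.2500


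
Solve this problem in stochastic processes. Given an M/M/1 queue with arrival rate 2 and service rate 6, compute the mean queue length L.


rho = 2/6 = 0.3333
L = rho/(1-rho)
= 0.3333/0.6667
= 0.5000

0.5000


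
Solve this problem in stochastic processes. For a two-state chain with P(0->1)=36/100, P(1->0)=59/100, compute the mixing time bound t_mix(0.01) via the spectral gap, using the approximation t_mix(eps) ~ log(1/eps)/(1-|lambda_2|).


lambda_2 = |1 - p01 - p10| = |1 - 0.3600 - 0.5900| = 0.0500
t_mix ~ log(1/eps)/(1 - |lambda_2|)
= log(100)/(1 - 0.0500) = 4.6052/0.9500
= 4.8475

4.8475


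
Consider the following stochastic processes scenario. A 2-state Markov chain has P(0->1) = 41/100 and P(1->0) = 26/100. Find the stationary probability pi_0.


Stationary distribution: pi_0 = p10/(p01+p10), pi_1 = p01/(p01+p10)
p01 = 0.4100, p10 = 0.2600
pi_0 = 0.3881

0.3881


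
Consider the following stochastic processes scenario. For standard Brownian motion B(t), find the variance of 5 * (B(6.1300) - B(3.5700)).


Var(alpha*(B(t)-B(s))) = alpha^2 * (t-s)
= 5^2 * (6.1300 - 3.5700)
= 25 * 2.5600
= 64.0000

64.0000


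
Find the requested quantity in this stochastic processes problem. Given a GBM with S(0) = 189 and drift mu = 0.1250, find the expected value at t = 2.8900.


E[S(t)] = S(0) * exp(mu * t)
= 189 * exp(0.1250 * 2.8900)
= 189 * 1.4351
= 271.2381

271.2381


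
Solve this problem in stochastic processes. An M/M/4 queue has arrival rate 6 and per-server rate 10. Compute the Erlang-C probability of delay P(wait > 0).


a = lambda/mu = 0.6000
rho = a/c = 0.1500
Erlang-C formula applied:
C(c,a) = 0.0035

0.0035


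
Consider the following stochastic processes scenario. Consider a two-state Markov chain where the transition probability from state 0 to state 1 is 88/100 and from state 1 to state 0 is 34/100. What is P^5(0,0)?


Computing P^5 by matrix multiplication.
P = [[0.1200, 0.8800], [0.3400, 0.6600]]
After raising P to the power 5:
P^5(0,0) = 0.2783

0.2783


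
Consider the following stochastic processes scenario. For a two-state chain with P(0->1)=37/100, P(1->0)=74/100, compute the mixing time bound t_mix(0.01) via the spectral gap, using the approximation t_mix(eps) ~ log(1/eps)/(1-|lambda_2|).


lambda_2 = |1 - p01 - p10| = |1 - 0.3700 - 0.7400| = 0.1100
t_mix ~ log(1/eps)/(1 - |lambda_2|)
= log(100)/(1 - 0.1100) = 4.6052/0.8900
= 5.1743

5.1743


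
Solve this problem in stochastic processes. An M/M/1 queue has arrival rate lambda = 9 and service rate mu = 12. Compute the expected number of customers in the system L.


rho = 9/12 = 0.7500
L = rho/(1-rho)
= 0.7500/0.2500
= 3.0000

3.0000


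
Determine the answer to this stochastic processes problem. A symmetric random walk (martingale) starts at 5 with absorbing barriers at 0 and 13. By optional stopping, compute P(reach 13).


By optional stopping theorem: E(M at tau) = M(0) = 5
P(hit 13)*13 + P(hit 0)*0 = 5
P(hit 13) = (5 - 0)/(13 - 0) = 5/13 = 0.3846

0.3846


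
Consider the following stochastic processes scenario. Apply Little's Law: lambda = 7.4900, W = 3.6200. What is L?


Little's Law: L = lambda * W
= 7.4900 * 3.6200
= 27.1138

27.1138


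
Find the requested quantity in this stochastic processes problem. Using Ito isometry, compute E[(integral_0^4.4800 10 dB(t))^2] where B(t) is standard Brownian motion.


By Ito isometry: E[(int f dB)^2] = int f^2 dt
= 10^2 * 4.4800
= 100 * 4.4800 = 448.0000

448.0000


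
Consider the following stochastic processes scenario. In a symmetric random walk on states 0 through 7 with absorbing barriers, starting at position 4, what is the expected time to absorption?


For symmetric RW on 0,...,N with absorbing barriers, E(i) = i*(N-i)
E(4) = 4 * 3 = 12

12


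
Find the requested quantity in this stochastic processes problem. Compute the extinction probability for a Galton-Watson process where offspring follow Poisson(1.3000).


Since mu = 1.3000 > 1, extinction prob q < 1.
Solve s = exp(mu*(s-1)) iteratively.
q = 0.5770

0.5770


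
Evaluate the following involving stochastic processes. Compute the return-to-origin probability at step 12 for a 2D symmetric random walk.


P = C(12,6)^2 / 4^12
= 924^2 / 16777216
= 853776 / 16777216
= 0.0509

0.0509


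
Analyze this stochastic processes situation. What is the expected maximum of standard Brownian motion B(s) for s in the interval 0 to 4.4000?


E(max B(s)) = sqrt(2t/pi)
= sqrt(2*4.4000/pi)
= sqrt(2.8011)
= 1.6737

1.6737


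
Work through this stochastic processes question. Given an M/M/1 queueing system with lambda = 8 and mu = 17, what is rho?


rho = lambda/mu
= 8/17
= 0.4706

0.4706


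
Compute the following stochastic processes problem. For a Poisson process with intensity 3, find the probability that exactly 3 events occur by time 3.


P(N(t)=k) = (lambda*t)^k * exp(-lambda*t) / k!
lambda*t = 9
= 9^3 * exp(-9) / 3!
= 729 * 1.2341e-04 / 6
= 0.0150

0.0150


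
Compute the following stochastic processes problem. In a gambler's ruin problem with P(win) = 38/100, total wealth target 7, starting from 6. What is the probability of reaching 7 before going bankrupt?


Gambler's ruin formula:
r = q/p = 0.6200/0.3800 = 1.6316
P(win) = (1 - r^i)/(1 - r^N)
= (1 - 1.6316^6)/(1 - 1.6316^7)
= 0.5999

0.5999


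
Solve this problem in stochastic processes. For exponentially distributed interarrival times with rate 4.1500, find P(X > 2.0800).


P(X > t) = exp(-lambda * t)
= exp(-4.1500 * 2.0800)
= exp(-8.6320) = 1.7831e-04

1.7831e-04


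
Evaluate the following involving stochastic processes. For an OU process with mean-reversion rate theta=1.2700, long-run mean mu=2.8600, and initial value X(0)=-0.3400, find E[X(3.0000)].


E[X(t)] = mu + (X(0) - mu)*exp(-theta*t)
= 2.8600 + (-0.3400 - 2.8600)*exp(-1.2700*3.0000)
= 2.8600 + -3.2000 * 0.0221
= 2.7891

2.7891
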